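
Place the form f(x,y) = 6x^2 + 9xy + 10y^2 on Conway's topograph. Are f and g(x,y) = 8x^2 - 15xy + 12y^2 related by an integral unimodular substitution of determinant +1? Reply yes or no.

D₁ = -159, D₂ = -159
f: translate: b→-3 (≡9 mod 12), so (6,9,10)→(6,-3,7)
f: reduced (well bottom): (6,-3,7) with a≤c, −a<b≤a
g: translate: b→1 (≡-15 mod 16), so (8,-15,12)→(8,1,5)
g: flip: (8,1,5)→(5,-1,8)
g: reduced (well bottom): (5,-1,8) with a≤c, −a<b≤a
reduced forms (6, -3, 7) vs (5, -1, 8) ⇒ inequivalent

no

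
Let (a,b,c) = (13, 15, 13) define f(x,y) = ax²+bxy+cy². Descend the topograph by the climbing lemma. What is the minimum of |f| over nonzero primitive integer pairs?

translate: b→-11 (≡15 mod 26), so (13,15,13)→(13,-11,11)
flip: (13,-11,11)→(11,11,13)
reduced (well bottom): (11,11,13) with a≤c, −a<b≤a
well minimum = a = 11

11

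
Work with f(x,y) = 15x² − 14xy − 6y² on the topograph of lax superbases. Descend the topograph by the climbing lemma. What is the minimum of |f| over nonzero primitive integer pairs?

descent: ρ → (-6,14,15)  [lands on river]
river: ρ → (15,16,-5)
river: ρ → (-5,14,18)
river: ρ → (18,22,-1)
river: ρ → (-1,22,18)
river: ρ → (18,14,-5)
river: ρ → (-5,16,15)
river: ρ → (15,14,-6)
river: ρ → (-6,22,3)
river: ρ → (3,20,-13)
river: ρ → (-13,6,10)
river: ρ → (10,14,-9)
river: ρ → (-9,22,2)
river: ρ → (2,22,-9)
river: ρ → (-9,14,10)
river: ρ → (10,6,-13)
river: ρ → (-13,20,3)
river: ρ → (3,22,-6)
closes: descent 1, river 18
min |a| on river = 1

1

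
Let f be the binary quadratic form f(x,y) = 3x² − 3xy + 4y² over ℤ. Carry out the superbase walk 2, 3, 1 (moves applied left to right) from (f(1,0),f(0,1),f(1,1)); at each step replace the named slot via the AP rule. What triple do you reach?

start (3,4,4) = (f(1,0),f(0,1),f(1,1))
replace slot 2: 2·(3+4) − 4 = 10 → (3,10,4)
replace slot 3: 2·(3+10) − 4 = 22 → (3,10,22)
replace slot 1: 2·(10+22) − 3 = 61 → (61,10,22)

61,10,22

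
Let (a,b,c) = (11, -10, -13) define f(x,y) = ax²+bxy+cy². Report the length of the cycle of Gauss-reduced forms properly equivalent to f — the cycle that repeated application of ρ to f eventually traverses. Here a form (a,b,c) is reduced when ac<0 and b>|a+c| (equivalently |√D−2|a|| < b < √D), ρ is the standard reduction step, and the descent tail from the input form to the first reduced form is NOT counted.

D = 672, ⌊√D⌋ = 25
descent: ρ → (-13,10,11)  [lands on river]
river: ρ → (11,12,-12)
river: ρ → (-12,12,11)
river: ρ → (11,10,-13)
river: ρ → (-13,16,8)
river: ρ → (8,16,-13)
ρ-cycle length = 6 (tail of 1 descent step not counted)

6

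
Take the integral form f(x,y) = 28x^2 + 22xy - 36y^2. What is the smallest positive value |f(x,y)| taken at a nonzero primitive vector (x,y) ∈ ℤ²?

river: ρ → (-36,50,14)
river: ρ → (14,62,-12)
river: ρ → (-12,58,24)
river: ρ → (24,38,-32)
river: ρ → (-32,26,30)
river: ρ → (30,34,-28)
river: ρ → (-28,22,36)
river: ρ → (36,50,-14)
river: ρ → (-14,62,12)
river: ρ → (12,58,-24)
river: ρ → (-24,38,32)
river: ρ → (32,26,-30)
river: ρ → (-30,34,28)
river: ρ → (28,22,-36)
closes: descent 0, river 14
min |a| on river = 12

12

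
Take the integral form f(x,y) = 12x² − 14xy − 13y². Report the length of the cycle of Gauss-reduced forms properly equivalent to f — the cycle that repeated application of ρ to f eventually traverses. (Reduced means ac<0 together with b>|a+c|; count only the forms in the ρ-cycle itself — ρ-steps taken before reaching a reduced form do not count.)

D = 820, ⌊√D⌋ = 28
descent: ρ → (-13,14,12)  [lands on river]
river: ρ → (12,10,-15)
river: ρ → (-15,20,7)
river: ρ → (7,22,-12)
river: ρ → (-12,26,3)
river: ρ → (3,28,-3)
river: ρ → (-3,26,12)
river: ρ → (12,22,-7)
river: ρ → (-7,20,15)
river: ρ → (15,10,-12)
river: ρ → (-12,14,13)
river: ρ → (13,12,-13)
ρ-cycle length = 12 (tail of 1 descent step not counted)

12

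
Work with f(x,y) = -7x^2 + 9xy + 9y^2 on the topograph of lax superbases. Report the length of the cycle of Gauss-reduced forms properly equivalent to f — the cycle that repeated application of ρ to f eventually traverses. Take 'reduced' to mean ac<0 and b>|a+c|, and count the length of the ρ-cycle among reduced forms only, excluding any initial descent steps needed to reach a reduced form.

D = 333, ⌊√D⌋ = 18
river: ρ → (9,9,-7)
river: ρ → (-7,5,11)
river: ρ → (11,17,-1)
river: ρ → (-1,17,11)
river: ρ → (11,5,-7)
river: ρ → (-7,9,9)
ρ-cycle length = 6 (tail of 0 descent steps not counted)

6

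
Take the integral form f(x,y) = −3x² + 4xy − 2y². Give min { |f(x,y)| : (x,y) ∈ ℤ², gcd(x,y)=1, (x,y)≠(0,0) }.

translate: b→2 (≡-4 mod 6), so (3,-4,2)→(3,2,1)
flip: (3,2,1)→(1,-2,3)
translate: b→0 (≡-2 mod 2), so (1,-2,3)→(1,0,2)
reduced (well bottom): (1,0,2) with a≤c, −a<b≤a
well minimum |f| = |-1| = 1 (negative-definite)

1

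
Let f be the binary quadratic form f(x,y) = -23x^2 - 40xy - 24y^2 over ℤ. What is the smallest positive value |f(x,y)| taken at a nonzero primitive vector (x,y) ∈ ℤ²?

translate: b→-6 (≡40 mod 46), so (23,40,24)→(23,-6,7)
flip: (23,-6,7)→(7,6,23)
reduced (well bottom): (7,6,23) with a≤c, −a<b≤a
well minimum |f| = |-7| = 7 (negative-definite)

7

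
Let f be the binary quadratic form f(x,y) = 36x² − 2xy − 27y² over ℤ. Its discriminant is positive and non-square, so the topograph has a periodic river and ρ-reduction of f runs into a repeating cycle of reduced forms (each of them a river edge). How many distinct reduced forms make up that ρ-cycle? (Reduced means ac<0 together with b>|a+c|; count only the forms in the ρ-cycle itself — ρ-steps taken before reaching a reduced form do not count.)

D = 3892, ⌊√D⌋ = 62
descent: ρ → (-27,56,7)  [lands on river]
river: ρ → (7,56,-27)
river: ρ → (-27,52,11)
river: ρ → (11,58,-12)
river: ρ → (-12,62,1)
river: ρ → (1,62,-12)
river: ρ → (-12,58,11)
river: ρ → (11,52,-27)
ρ-cycle length = 8 (tail of 1 descent step not counted)

8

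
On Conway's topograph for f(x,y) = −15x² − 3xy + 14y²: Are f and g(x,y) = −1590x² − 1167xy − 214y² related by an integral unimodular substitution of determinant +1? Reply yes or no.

D₁ = 849, D₂ = 849
river cycle of f (length 34): (14, 3, -15), (-15, 27, 2), (2, 29, -1), (-1, 29, 2), (2, 27, -15), (-15, 3, 14), (14, 25, -4), (-4, 23, 20), (20, 17, -7), (-7, 25, 8), … (24 more)
river cycle of g (length 34): (-15, 27, 2), (2, 29, -1), (-1, 29, 2), (2, 27, -15), (-15, 3, 14), (14, 25, -4), (-4, 23, 20), (20, 17, -7), (-7, 25, 8), (8, 23, -10), … (24 more)
cycles coincide ⇒ equivalent

yes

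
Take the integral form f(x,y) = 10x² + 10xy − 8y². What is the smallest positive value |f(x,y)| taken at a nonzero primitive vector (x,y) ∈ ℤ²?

river: ρ → (-8,6,12)
river: ρ → (12,18,-2)
river: ρ → (-2,18,12)
river: ρ → (12,6,-8)
river: ρ → (-8,10,10)
river: ρ → (10,10,-8)
closes: descent 0, river 6
min |a| on river = 2

2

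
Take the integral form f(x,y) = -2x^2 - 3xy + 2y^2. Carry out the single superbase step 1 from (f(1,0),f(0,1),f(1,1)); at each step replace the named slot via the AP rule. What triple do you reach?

start (-2,2,-3) = (f(1,0),f(0,1),f(1,1))
replace slot 1: 2·(2+(-3)) − (-2) = 0 → (0,2,-3)

0,2,-3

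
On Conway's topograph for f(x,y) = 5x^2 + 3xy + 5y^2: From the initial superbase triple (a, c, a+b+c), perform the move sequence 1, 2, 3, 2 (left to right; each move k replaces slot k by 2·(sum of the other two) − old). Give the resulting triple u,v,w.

start (5,5,13) = (f(1,0),f(0,1),f(1,1))
replace slot 1: 2·(5+13) − 5 = 31 → (31,5,13)
replace slot 2: 2·(31+13) − 5 = 83 → (31,83,13)
replace slot 3: 2·(31+83) − 13 = 215 → (31,83,215)
replace slot 2: 2·(31+215) − 83 = 409 → (31,409,215)

31,409,215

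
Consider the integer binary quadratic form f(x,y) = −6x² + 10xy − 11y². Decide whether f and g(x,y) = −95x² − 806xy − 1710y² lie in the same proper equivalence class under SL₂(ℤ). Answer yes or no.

D₁ = -164, D₂ = -164
f is negative-definite; reduce −f:
−f: translate: b→2 (≡-10 mod 12), so (6,-10,11)→(6,2,7)
−f: reduced (well bottom): (6,2,7) with a≤c, −a<b≤a
flip sign back: reduced form of f is (-6,-2,-7)
g is negative-definite; reduce −g:
−g: translate: b→46 (≡806 mod 190), so (95,806,1710)→(95,46,6)
−g: flip: (95,46,6)→(6,-46,95)
−g: translate: b→2 (≡-46 mod 12), so (6,-46,95)→(6,2,7)
−g: reduced (well bottom): (6,2,7) with a≤c, −a<b≤a
flip sign back: reduced form of g is (-6,-2,-7)
reduced forms (-6, -2, -7) vs (-6, -2, -7) ⇒ equivalent

yes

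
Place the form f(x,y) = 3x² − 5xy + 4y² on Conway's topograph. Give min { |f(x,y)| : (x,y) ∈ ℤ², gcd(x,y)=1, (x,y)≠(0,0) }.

translate: b→1 (≡-5 mod 6), so (3,-5,4)→(3,1,2)
flip: (3,1,2)→(2,-1,3)
reduced (well bottom): (2,-1,3) with a≤c, −a<b≤a
well minimum = a = 2

2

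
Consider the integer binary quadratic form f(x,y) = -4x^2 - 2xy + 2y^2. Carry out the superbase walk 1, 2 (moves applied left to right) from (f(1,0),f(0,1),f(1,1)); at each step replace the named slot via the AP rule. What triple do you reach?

start (-4,2,-4) = (f(1,0),f(0,1),f(1,1))
replace slot 1: 2·(2+(-4)) − (-4) = 0 → (0,2,-4)
replace slot 2: 2·(0+(-4)) − 2 = -10 → (0,-10,-4)

0,-10,-4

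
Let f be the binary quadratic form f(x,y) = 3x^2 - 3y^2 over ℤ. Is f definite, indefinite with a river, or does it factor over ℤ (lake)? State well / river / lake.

D = b²−4ac = 0² − 4·3·(-3) = 36
D = 6² is a perfect square ⇒ form factors over ℤ ⇒ lakes

lake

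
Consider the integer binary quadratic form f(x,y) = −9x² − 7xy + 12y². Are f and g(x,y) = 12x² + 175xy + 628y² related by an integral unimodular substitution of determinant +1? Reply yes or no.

D₁ = 481, D₂ = 481
river cycle of f (length 30): (12, 7, -9), (-9, 11, 10), (10, 9, -10), (-10, 11, 9), (9, 7, -12), (-12, 17, 4), (4, 15, -16), (-16, 17, 3), (3, 19, -10), (-10, 21, 1), … (20 more)
river cycle of g (length 30): (12, 7, -9), (-9, 11, 10), (10, 9, -10), (-10, 11, 9), (9, 7, -12), (-12, 17, 4), (4, 15, -16), (-16, 17, 3), (3, 19, -10), (-10, 21, 1), … (20 more)
cycles coincide ⇒ equivalent

yes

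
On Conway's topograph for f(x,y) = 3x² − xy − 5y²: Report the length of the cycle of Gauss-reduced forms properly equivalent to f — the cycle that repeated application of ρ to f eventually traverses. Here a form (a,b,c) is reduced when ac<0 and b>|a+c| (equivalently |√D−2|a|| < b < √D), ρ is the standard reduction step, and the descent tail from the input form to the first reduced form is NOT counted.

D = 61, ⌊√D⌋ = 7
descent: ρ → (-5,1,3)
descent: ρ → (3,5,-3)  [lands on river]
river: ρ → (-3,7,1)
river: ρ → (1,7,-3)
river: ρ → (-3,5,3)
river: ρ → (3,7,-1)
river: ρ → (-1,7,3)
ρ-cycle length = 6 (tail of 2 descent steps not counted)

6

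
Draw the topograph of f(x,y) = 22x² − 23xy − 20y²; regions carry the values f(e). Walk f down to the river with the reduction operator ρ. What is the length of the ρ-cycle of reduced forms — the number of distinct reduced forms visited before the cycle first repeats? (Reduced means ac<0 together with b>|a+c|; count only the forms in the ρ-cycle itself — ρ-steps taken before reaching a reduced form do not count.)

D = 2289, ⌊√D⌋ = 47
descent: ρ → (-20,23,22)  [lands on river]
river: ρ → (22,21,-21)
river: ρ → (-21,21,22)
river: ρ → (22,23,-20)
river: ρ → (-20,17,25)
river: ρ → (25,33,-12)
river: ρ → (-12,39,16)
river: ρ → (16,25,-26)
river: ρ → (-26,27,15)
river: ρ → (15,33,-20)
river: ρ → (-20,47,1)
river: ρ → (1,47,-20)
river: ρ → (-20,33,15)
river: ρ → (15,27,-26)
river: ρ → (-26,25,16)
river: ρ → (16,39,-12)
river: ρ → (-12,33,25)
river: ρ → (25,17,-20)
ρ-cycle length = 18 (tail of 1 descent step not counted)

18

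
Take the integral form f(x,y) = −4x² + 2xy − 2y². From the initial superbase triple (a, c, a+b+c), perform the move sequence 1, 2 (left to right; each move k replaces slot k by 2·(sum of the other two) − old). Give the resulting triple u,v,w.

start (-4,-2,-4) = (f(1,0),f(0,1),f(1,1))
replace slot 1: 2·((-2)+(-4)) − (-4) = -8 → (-8,-2,-4)
replace slot 2: 2·((-8)+(-4)) − (-2) = -22 → (-8,-22,-4)

-8,-22,-4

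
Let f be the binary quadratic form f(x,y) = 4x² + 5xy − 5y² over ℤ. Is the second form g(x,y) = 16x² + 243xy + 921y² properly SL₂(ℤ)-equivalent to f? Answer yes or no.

D₁ = 105, D₂ = 105
river cycle of f (length 6): (-5, 5, 4), (4, 3, -6), (-6, 9, 1), (1, 9, -6), (-6, 3, 4), (4, 5, -5)
river cycle of g (length 6): (1, 9, -6), (-6, 3, 4), (4, 5, -5), (-5, 5, 4), (4, 3, -6), (-6, 9, 1)
cycles coincide ⇒ equivalent

yes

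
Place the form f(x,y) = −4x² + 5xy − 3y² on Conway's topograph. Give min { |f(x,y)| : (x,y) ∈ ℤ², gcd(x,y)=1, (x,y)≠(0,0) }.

translate: b→3 (≡-5 mod 8), so (4,-5,3)→(4,3,2)
flip: (4,3,2)→(2,-3,4)
translate: b→1 (≡-3 mod 4), so (2,-3,4)→(2,1,3)
reduced (well bottom): (2,1,3) with a≤c, −a<b≤a
well minimum |f| = |-2| = 2 (negative-definite)

2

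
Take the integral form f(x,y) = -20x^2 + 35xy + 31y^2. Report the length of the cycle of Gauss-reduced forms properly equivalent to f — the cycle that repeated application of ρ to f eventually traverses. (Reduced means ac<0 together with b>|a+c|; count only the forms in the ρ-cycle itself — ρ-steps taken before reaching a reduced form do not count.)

D = 3705, ⌊√D⌋ = 60
river: ρ → (31,27,-24)
river: ρ → (-24,21,34)
river: ρ → (34,47,-11)
river: ρ → (-11,41,46)
river: ρ → (46,51,-6)
river: ρ → (-6,57,19)
river: ρ → (19,57,-6)
river: ρ → (-6,51,46)
river: ρ → (46,41,-11)
river: ρ → (-11,47,34)
river: ρ → (34,21,-24)
river: ρ → (-24,27,31)
river: ρ → (31,35,-20)
river: ρ → (-20,45,21)
river: ρ → (21,39,-26)
river: ρ → (-26,13,34)
river: ρ → (34,55,-5)
river: ρ → (-5,55,34)
river: ρ → (34,13,-26)
river: ρ → (-26,39,21)
river: ρ → (21,45,-20)
river: ρ → (-20,35,31)
ρ-cycle length = 22 (tail of 0 descent steps not counted)

22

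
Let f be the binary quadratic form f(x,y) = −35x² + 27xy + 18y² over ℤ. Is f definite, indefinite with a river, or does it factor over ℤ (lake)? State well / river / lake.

D = b²−4ac = 27² − 4·(-35)·18 = 3249
D = 57² is a perfect square ⇒ form factors over ℤ ⇒ lakes

lake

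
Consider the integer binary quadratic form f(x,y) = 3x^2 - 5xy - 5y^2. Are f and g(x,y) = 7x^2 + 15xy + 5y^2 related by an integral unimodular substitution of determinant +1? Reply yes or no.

D₁ = 85, D₂ = 85
river cycle of f (length 6): (-5, 5, 3), (3, 7, -3), (-3, 5, 5), (5, 5, -3), (-3, 7, 3), (3, 5, -5)
river cycle of g (length 6): (5, 5, -3), (-3, 7, 3), (3, 5, -5), (-5, 5, 3), (3, 7, -3), (-3, 5, 5)
cycles coincide ⇒ equivalent

yes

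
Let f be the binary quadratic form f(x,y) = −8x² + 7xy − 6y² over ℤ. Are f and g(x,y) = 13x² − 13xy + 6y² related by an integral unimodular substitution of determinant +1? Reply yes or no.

D₁ = -143, D₂ = -143
f is negative-definite; reduce −f:
−f: flip: (8,-7,6)→(6,7,8)
−f: translate: b→-5 (≡7 mod 12), so (6,7,8)→(6,-5,7)
−f: reduced (well bottom): (6,-5,7) with a≤c, −a<b≤a
flip sign back: reduced form of f is (-6,5,-7)
g: translate: b→13 (≡-13 mod 26), so (13,-13,6)→(13,13,6)
g: flip: (13,13,6)→(6,-13,13)
g: translate: b→-1 (≡-13 mod 12), so (6,-13,13)→(6,-1,6)
g: flip: (6,-1,6)→(6,1,6)
g: reduced (well bottom): (6,1,6) with a≤c, −a<b≤a
reduced forms (-6, 5, -7) vs (6, 1, 6) ⇒ inequivalent

no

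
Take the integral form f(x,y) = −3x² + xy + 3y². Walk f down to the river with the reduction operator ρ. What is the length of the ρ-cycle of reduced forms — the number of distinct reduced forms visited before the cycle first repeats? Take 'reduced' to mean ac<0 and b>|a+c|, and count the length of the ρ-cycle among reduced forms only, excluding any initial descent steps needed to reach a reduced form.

D = 37, ⌊√D⌋ = 6
river: ρ → (3,5,-1)
river: ρ → (-1,5,3)
river: ρ → (3,1,-3)
river: ρ → (-3,5,1)
river: ρ → (1,5,-3)
river: ρ → (-3,1,3)
ρ-cycle length = 6 (tail of 0 descent steps not counted)

6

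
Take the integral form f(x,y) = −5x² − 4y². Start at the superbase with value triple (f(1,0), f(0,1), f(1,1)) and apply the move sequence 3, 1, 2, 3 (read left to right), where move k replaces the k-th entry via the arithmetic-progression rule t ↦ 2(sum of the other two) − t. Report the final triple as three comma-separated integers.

start (-5,-4,-9) = (f(1,0),f(0,1),f(1,1))
replace slot 3: 2·((-5)+(-4)) − (-9) = -9 → (-5,-4,-9)
replace slot 1: 2·((-4)+(-9)) − (-5) = -21 → (-21,-4,-9)
replace slot 2: 2·((-21)+(-9)) − (-4) = -56 → (-21,-56,-9)
replace slot 3: 2·((-21)+(-56)) − (-9) = -145 → (-21,-56,-145)

-21,-56,-145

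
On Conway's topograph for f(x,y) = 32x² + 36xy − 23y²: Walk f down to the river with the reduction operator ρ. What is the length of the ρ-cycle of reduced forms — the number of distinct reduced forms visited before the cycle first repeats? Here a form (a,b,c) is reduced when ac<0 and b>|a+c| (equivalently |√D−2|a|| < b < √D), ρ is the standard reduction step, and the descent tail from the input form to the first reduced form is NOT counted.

D = 4240, ⌊√D⌋ = 65
river: ρ → (-23,56,12)
river: ρ → (12,64,-3)
river: ρ → (-3,62,33)
river: ρ → (33,4,-32)
river: ρ → (-32,60,5)
river: ρ → (5,60,-32)
river: ρ → (-32,4,33)
river: ρ → (33,62,-3)
river: ρ → (-3,64,12)
river: ρ → (12,56,-23)
river: ρ → (-23,36,32)
river: ρ → (32,28,-27)
river: ρ → (-27,26,33)
river: ρ → (33,40,-20)
river: ρ → (-20,40,33)
river: ρ → (33,26,-27)
river: ρ → (-27,28,32)
river: ρ → (32,36,-23)
ρ-cycle length = 18 (tail of 0 descent steps not counted)

18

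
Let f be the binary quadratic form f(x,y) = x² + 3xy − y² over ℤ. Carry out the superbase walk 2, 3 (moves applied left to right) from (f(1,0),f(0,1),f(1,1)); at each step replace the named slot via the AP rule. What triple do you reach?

start (1,-1,3) = (f(1,0),f(0,1),f(1,1))
replace slot 2: 2·(1+3) − (-1) = 9 → (1,9,3)
replace slot 3: 2·(1+9) − 3 = 17 → (1,9,17)

1,9,17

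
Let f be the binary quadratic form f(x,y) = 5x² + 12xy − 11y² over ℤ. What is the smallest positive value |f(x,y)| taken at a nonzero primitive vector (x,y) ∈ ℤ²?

river: ρ → (-11,10,6)
river: ρ → (6,14,-7)
river: ρ → (-7,14,6)
river: ρ → (6,10,-11)
river: ρ → (-11,12,5)
river: ρ → (5,18,-2)
river: ρ → (-2,18,5)
river: ρ → (5,12,-11)
closes: descent 0, river 8
min |a| on river = 2

2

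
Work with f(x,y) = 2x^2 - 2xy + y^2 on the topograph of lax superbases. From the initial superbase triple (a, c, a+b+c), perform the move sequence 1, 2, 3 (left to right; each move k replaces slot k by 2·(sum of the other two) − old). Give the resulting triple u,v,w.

start (2,1,1) = (f(1,0),f(0,1),f(1,1))
replace slot 1: 2·(1+1) − 2 = 2 → (2,1,1)
replace slot 2: 2·(2+1) − 1 = 5 → (2,5,1)
replace slot 3: 2·(2+5) − 1 = 13 → (2,5,13)

2,5,13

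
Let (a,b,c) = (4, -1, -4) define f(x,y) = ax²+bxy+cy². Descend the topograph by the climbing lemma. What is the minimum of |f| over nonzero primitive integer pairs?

descent: ρ → (-4,1,4)  [lands on river]
river: ρ → (4,7,-1)
river: ρ → (-1,7,4)
river: ρ → (4,1,-4)
river: ρ → (-4,7,1)
river: ρ → (1,7,-4)
closes: descent 1, river 6
min |a| on river = 1

1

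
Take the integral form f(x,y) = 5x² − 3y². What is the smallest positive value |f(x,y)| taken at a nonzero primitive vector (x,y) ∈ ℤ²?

descent: ρ → (-3,6,2)  [lands on river]
river: ρ → (2,6,-3)
closes: descent 1, river 2
min |a| on river = 2

2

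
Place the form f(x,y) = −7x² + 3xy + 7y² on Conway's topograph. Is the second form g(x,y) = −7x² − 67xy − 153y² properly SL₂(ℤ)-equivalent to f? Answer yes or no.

D₁ = 205, D₂ = 205
river cycle of f (length 4): (7, 11, -3), (-3, 13, 3), (3, 11, -7), (-7, 3, 7)
river cycle of g (length 4): (-7, 3, 7), (7, 11, -3), (-3, 13, 3), (3, 11, -7)
cycles coincide ⇒ equivalent

yes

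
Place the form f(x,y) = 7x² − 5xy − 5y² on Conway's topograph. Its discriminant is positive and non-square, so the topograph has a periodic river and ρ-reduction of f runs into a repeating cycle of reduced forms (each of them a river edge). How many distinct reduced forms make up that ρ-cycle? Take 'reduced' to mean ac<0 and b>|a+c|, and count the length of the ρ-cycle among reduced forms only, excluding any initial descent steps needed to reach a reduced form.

D = 165, ⌊√D⌋ = 12
descent: ρ → (-5,5,7)  [lands on river]
river: ρ → (7,9,-3)
river: ρ → (-3,9,7)
river: ρ → (7,5,-5)
ρ-cycle length = 4 (tail of 1 descent step not counted)

4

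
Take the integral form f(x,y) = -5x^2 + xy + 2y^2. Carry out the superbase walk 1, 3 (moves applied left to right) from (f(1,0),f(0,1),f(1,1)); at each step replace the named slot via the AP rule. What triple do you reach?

start (-5,2,-2) = (f(1,0),f(0,1),f(1,1))
replace slot 1: 2·(2+(-2)) − (-5) = 5 → (5,2,-2)
replace slot 3: 2·(5+2) − (-2) = 16 → (5,2,16)

5,2,16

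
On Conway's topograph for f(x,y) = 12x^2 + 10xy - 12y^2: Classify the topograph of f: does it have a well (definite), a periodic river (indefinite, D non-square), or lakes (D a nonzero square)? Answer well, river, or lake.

D = b²−4ac = 10² − 4·12·(-12) = 676
D = 26² is a perfect square ⇒ form factors over ℤ ⇒ lakes

lake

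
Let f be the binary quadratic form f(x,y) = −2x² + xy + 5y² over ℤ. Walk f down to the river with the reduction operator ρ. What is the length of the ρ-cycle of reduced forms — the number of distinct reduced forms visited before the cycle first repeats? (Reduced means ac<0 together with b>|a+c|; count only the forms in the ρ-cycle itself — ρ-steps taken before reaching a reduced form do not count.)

D = 41, ⌊√D⌋ = 6
descent: ρ → (5,-1,-2)
descent: ρ → (-2,5,2)  [lands on river]
river: ρ → (2,3,-4)
river: ρ → (-4,5,1)
river: ρ → (1,5,-4)
river: ρ → (-4,3,2)
river: ρ → (2,5,-2)
river: ρ → (-2,3,4)
river: ρ → (4,5,-1)
river: ρ → (-1,5,4)
river: ρ → (4,3,-2)
ρ-cycle length = 10 (tail of 2 descent steps not counted)

10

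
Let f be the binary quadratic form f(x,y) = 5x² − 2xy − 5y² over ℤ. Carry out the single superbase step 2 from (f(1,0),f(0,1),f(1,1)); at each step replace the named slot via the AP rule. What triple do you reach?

start (5,-5,-2) = (f(1,0),f(0,1),f(1,1))
replace slot 2: 2·(5+(-2)) − (-5) = 11 → (5,11,-2)

5,11,-2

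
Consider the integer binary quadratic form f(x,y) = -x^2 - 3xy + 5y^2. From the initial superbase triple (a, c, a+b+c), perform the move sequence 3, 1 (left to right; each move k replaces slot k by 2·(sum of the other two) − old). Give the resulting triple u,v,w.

start (-1,5,1) = (f(1,0),f(0,1),f(1,1))
replace slot 3: 2·((-1)+5) − 1 = 7 → (-1,5,7)
replace slot 1: 2·(5+7) − (-1) = 25 → (25,5,7)

25,5,7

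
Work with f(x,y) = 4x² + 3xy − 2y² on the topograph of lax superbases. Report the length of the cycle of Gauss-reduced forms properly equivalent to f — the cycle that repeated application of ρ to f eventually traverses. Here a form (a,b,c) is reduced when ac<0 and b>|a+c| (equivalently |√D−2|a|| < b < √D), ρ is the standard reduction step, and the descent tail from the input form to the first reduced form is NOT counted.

D = 41, ⌊√D⌋ = 6
river: ρ → (-2,5,2)
river: ρ → (2,3,-4)
river: ρ → (-4,5,1)
river: ρ → (1,5,-4)
river: ρ → (-4,3,2)
river: ρ → (2,5,-2)
river: ρ → (-2,3,4)
river: ρ → (4,5,-1)
river: ρ → (-1,5,4)
river: ρ → (4,3,-2)
ρ-cycle length = 10 (tail of 0 descent steps not counted)

10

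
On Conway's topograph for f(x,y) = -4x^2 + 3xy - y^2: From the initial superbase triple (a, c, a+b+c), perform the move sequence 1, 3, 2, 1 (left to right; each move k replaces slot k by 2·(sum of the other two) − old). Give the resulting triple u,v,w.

start (-4,-1,-2) = (f(1,0),f(0,1),f(1,1))
replace slot 1: 2·((-1)+(-2)) − (-4) = -2 → (-2,-1,-2)
replace slot 3: 2·((-2)+(-1)) − (-2) = -4 → (-2,-1,-4)
replace slot 2: 2·((-2)+(-4)) − (-1) = -11 → (-2,-11,-4)
replace slot 1: 2·((-11)+(-4)) − (-2) = -28 → (-28,-11,-4)

-28,-11,-4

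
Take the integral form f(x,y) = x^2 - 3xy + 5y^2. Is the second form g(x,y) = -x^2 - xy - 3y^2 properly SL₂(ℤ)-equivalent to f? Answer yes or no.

D₁ = -11, D₂ = -11
f: translate: b→1 (≡-3 mod 2), so (1,-3,5)→(1,1,3)
f: reduced (well bottom): (1,1,3) with a≤c, −a<b≤a
g is negative-definite; reduce −g:
−g: reduced (well bottom): (1,1,3) with a≤c, −a<b≤a
flip sign back: reduced form of g is (-1,-1,-3)
reduced forms (1, 1, 3) vs (-1, -1, -3) ⇒ inequivalent

no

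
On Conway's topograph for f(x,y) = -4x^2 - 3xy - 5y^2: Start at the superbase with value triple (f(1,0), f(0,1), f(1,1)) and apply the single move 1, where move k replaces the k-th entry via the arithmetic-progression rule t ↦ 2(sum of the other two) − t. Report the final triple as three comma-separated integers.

start (-4,-5,-12) = (f(1,0),f(0,1),f(1,1))
replace slot 1: 2·((-5)+(-12)) − (-4) = -30 → (-30,-5,-12)

-30,-5,-12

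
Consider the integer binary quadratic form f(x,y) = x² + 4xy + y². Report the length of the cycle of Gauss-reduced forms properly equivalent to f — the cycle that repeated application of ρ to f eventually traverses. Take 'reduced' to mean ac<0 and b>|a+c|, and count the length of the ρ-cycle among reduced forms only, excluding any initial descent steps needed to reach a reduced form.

D = 12, ⌊√D⌋ = 3
descent: ρ → (1,2,-2)  [lands on river]
river: ρ → (-2,2,1)
ρ-cycle length = 2 (tail of 1 descent step not counted)

2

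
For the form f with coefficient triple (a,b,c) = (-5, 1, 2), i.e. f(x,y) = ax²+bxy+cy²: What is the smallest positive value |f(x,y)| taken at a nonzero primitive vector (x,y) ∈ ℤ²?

descent: ρ → (2,3,-4)  [lands on river]
river: ρ → (-4,5,1)
river: ρ → (1,5,-4)
river: ρ → (-4,3,2)
river: ρ → (2,5,-2)
river: ρ → (-2,3,4)
river: ρ → (4,5,-1)
river: ρ → (-1,5,4)
river: ρ → (4,3,-2)
river: ρ → (-2,5,2)
closes: descent 1, river 10
min |a| on river = 1

1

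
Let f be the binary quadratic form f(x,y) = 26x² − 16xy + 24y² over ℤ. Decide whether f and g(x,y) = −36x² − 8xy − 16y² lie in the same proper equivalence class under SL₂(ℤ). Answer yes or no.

D₁ = -2240, D₂ = -2240
f: flip: (26,-16,24)→(24,16,26)
f: reduced (well bottom): (24,16,26) with a≤c, −a<b≤a
g is negative-definite; reduce −g:
−g: flip: (36,8,16)→(16,-8,36)
−g: reduced (well bottom): (16,-8,36) with a≤c, −a<b≤a
flip sign back: reduced form of g is (-16,8,-36)
reduced forms (24, 16, 26) vs (-16, 8, -36) ⇒ inequivalent

no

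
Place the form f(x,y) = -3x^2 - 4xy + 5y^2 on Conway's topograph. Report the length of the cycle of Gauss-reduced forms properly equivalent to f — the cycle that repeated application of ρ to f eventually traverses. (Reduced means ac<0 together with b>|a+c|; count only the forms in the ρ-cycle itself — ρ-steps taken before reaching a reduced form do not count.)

D = 76, ⌊√D⌋ = 8
descent: ρ → (5,4,-3)  [lands on river]
river: ρ → (-3,8,1)
river: ρ → (1,8,-3)
river: ρ → (-3,4,5)
river: ρ → (5,6,-2)
river: ρ → (-2,6,5)
ρ-cycle length = 6 (tail of 1 descent step not counted)

6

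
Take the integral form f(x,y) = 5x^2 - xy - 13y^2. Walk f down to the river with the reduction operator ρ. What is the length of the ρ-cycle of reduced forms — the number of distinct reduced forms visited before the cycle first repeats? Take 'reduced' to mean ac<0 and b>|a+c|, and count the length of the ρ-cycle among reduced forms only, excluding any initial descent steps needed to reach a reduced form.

D = 261, ⌊√D⌋ = 16
descent: ρ → (-13,1,5)
descent: ρ → (5,9,-9)  [lands on river]
river: ρ → (-9,9,5)
river: ρ → (5,11,-7)
river: ρ → (-7,3,9)
river: ρ → (9,15,-1)
river: ρ → (-1,15,9)
river: ρ → (9,3,-7)
river: ρ → (-7,11,5)
ρ-cycle length = 8 (tail of 2 descent steps not counted)

8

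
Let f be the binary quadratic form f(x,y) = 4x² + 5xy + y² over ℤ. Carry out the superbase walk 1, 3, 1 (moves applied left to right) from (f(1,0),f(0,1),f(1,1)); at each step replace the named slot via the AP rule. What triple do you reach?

start (4,1,10) = (f(1,0),f(0,1),f(1,1))
replace slot 1: 2·(1+10) − 4 = 18 → (18,1,10)
replace slot 3: 2·(18+1) − 10 = 28 → (18,1,28)
replace slot 1: 2·(1+28) − 18 = 40 → (40,1,28)

40,1,28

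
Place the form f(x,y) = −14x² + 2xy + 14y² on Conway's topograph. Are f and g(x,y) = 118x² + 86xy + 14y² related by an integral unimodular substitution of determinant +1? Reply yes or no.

D₁ = 788, D₂ = 788
river cycle of f (length 6): (14, 26, -2), (-2, 26, 14), (14, 2, -14), (-14, 26, 2), (2, 26, -14), (-14, 2, 14)
river cycle of g (length 6): (14, 26, -2), (-2, 26, 14), (14, 2, -14), (-14, 26, 2), (2, 26, -14), (-14, 2, 14)
cycles coincide ⇒ equivalent

yes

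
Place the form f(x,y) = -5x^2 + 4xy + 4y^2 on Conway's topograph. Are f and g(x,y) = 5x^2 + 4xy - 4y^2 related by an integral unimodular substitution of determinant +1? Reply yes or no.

D₁ = 96, D₂ = 96
river cycle of f (length 4): (4, 4, -5), (-5, 6, 3), (3, 6, -5), (-5, 4, 4)
river cycle of g (length 4): (-4, 4, 5), (5, 6, -3), (-3, 6, 5), (5, 4, -4)
cycles differ ⇒ inequivalent

no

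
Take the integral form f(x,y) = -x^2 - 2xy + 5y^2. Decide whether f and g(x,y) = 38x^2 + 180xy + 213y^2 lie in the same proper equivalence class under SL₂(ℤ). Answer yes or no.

D₁ = 24, D₂ = 24
river cycle of f (length 2): (-1, 4, 2), (2, 4, -1)
river cycle of g (length 2): (-1, 4, 2), (2, 4, -1)
cycles coincide ⇒ equivalent

yes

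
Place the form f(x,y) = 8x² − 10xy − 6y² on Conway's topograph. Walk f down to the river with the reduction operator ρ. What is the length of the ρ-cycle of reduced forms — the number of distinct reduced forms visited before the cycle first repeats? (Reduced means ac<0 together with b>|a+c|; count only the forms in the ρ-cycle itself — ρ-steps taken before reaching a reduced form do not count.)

D = 292, ⌊√D⌋ = 17
descent: ρ → (-6,10,8)  [lands on river]
river: ρ → (8,6,-8)
river: ρ → (-8,10,6)
river: ρ → (6,14,-4)
river: ρ → (-4,10,12)
river: ρ → (12,14,-2)
river: ρ → (-2,14,12)
river: ρ → (12,10,-4)
river: ρ → (-4,14,6)
river: ρ → (6,10,-8)
river: ρ → (-8,6,8)
river: ρ → (8,10,-6)
river: ρ → (-6,14,4)
river: ρ → (4,10,-12)
river: ρ → (-12,14,2)
river: ρ → (2,14,-12)
river: ρ → (-12,10,4)
river: ρ → (4,14,-6)
ρ-cycle length = 18 (tail of 1 descent step not counted)

18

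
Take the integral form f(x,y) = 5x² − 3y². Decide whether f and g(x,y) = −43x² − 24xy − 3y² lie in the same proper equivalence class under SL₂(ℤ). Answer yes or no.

D₁ = 60, D₂ = 60
river cycle of f (length 2): (-3, 6, 2), (2, 6, -3)
river cycle of g (length 2): (-3, 6, 2), (2, 6, -3)
cycles coincide ⇒ equivalent

yes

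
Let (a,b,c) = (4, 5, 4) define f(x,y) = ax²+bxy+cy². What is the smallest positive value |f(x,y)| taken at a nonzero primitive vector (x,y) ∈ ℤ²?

translate: b→-3 (≡5 mod 8), so (4,5,4)→(4,-3,3)
flip: (4,-3,3)→(3,3,4)
reduced (well bottom): (3,3,4) with a≤c, −a<b≤a
well minimum = a = 3

3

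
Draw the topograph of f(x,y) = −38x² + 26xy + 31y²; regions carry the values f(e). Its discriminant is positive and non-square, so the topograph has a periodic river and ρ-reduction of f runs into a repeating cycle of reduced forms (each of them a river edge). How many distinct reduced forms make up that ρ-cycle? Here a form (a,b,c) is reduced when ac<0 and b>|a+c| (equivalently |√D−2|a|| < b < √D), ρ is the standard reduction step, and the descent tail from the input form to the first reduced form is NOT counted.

D = 5388, ⌊√D⌋ = 73
river: ρ → (31,36,-33)
river: ρ → (-33,30,34)
river: ρ → (34,38,-29)
river: ρ → (-29,20,43)
river: ρ → (43,66,-6)
river: ρ → (-6,66,43)
river: ρ → (43,20,-29)
river: ρ → (-29,38,34)
river: ρ → (34,30,-33)
river: ρ → (-33,36,31)
river: ρ → (31,26,-38)
river: ρ → (-38,50,19)
river: ρ → (19,64,-17)
river: ρ → (-17,72,3)
river: ρ → (3,72,-17)
river: ρ → (-17,64,19)
river: ρ → (19,50,-38)
river: ρ → (-38,26,31)
ρ-cycle length = 18 (tail of 0 descent steps not counted)

18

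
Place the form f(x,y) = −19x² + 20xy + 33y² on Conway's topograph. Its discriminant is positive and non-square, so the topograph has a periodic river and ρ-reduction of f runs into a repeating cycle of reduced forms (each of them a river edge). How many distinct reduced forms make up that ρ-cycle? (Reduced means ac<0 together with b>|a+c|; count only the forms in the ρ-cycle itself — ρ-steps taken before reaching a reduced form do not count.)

D = 2908, ⌊√D⌋ = 53
river: ρ → (33,46,-6)
river: ρ → (-6,50,17)
river: ρ → (17,52,-3)
river: ρ → (-3,50,34)
river: ρ → (34,18,-19)
river: ρ → (-19,20,33)
ρ-cycle length = 6 (tail of 0 descent steps not counted)

6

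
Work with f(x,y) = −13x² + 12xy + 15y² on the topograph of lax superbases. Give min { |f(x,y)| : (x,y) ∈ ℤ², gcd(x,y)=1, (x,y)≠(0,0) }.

river: ρ → (15,18,-10)
river: ρ → (-10,22,11)
river: ρ → (11,22,-10)
river: ρ → (-10,18,15)
river: ρ → (15,12,-13)
river: ρ → (-13,14,14)
river: ρ → (14,14,-13)
river: ρ → (-13,12,15)
closes: descent 0, river 8
min |a| on river = 10

10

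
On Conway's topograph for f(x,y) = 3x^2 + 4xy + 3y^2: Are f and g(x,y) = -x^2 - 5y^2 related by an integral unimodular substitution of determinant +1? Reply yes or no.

D₁ = -20, D₂ = -20
f: translate: b→-2 (≡4 mod 6), so (3,4,3)→(3,-2,2)
f: flip: (3,-2,2)→(2,2,3)
f: reduced (well bottom): (2,2,3) with a≤c, −a<b≤a
g is negative-definite; reduce −g:
−g: reduced (well bottom): (1,0,5) with a≤c, −a<b≤a
flip sign back: reduced form of g is (-1,0,-5)
reduced forms (2, 2, 3) vs (-1, 0, -5) ⇒ inequivalent

no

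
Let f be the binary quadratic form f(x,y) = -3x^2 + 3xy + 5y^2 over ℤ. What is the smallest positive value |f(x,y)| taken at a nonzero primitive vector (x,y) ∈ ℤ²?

river: ρ → (5,7,-1)
river: ρ → (-1,7,5)
river: ρ → (5,3,-3)
river: ρ → (-3,3,5)
closes: descent 0, river 4
min |a| on river = 1

1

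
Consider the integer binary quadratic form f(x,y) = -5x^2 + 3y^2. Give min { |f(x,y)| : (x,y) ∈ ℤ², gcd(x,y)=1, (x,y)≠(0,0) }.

descent: ρ → (3,6,-2)  [lands on river]
river: ρ → (-2,6,3)
closes: descent 1, river 2
min |a| on river = 2

2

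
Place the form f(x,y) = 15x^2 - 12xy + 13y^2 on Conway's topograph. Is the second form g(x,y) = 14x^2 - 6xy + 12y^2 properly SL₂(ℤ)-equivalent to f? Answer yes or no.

D₁ = -636, D₂ = -636
f: flip: (15,-12,13)→(13,12,15)
f: reduced (well bottom): (13,12,15) with a≤c, −a<b≤a
g: flip: (14,-6,12)→(12,6,14)
g: reduced (well bottom): (12,6,14) with a≤c, −a<b≤a
reduced forms (13, 12, 15) vs (12, 6, 14) ⇒ inequivalent

no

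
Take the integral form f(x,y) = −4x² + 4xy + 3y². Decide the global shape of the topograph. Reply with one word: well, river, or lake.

D = b²−4ac = 4² − 4·(-4)·3 = 64
D = 8² is a perfect square ⇒ form factors over ℤ ⇒ lakes

lake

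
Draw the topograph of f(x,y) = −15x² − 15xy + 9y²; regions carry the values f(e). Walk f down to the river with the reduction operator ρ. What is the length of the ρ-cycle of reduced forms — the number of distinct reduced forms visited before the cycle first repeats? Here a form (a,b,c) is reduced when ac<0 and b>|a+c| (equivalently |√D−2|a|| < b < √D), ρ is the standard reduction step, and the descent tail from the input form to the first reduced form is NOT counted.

D = 765, ⌊√D⌋ = 27
descent: ρ → (9,15,-15)  [lands on river]
river: ρ → (-15,15,9)
river: ρ → (9,21,-9)
river: ρ → (-9,15,15)
river: ρ → (15,15,-9)
river: ρ → (-9,21,9)
ρ-cycle length = 6 (tail of 1 descent step not counted)

6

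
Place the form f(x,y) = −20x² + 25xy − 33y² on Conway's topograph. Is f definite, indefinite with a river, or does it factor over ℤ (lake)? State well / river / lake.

D = b²−4ac = 25² − 4·(-20)·(-33) = -2015
D < 0 ⇒ definite ⇒ every region one sign ⇒ single well

well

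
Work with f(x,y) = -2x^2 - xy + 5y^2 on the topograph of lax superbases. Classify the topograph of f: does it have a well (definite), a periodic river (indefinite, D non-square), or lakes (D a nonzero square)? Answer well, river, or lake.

D = b²−4ac = (-1)² − 4·(-2)·5 = 41
D > 0 non-square ⇒ indefinite ⇒ periodic river

river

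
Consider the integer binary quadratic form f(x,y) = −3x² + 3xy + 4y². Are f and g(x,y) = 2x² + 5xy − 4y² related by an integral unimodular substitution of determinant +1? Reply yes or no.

D₁ = 57, D₂ = 57
river cycle of f (length 6): (4, 5, -2), (-2, 7, 1), (1, 7, -2), (-2, 5, 4), (4, 3, -3), (-3, 3, 4)
river cycle of g (length 6): (-4, 3, 3), (3, 3, -4), (-4, 5, 2), (2, 7, -1), (-1, 7, 2), (2, 5, -4)
cycles differ ⇒ inequivalent

no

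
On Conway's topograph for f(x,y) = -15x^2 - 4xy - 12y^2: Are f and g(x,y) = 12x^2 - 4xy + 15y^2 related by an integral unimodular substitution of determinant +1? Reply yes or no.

D₁ = -704, D₂ = -704
f is negative-definite; reduce −f:
−f: flip: (15,4,12)→(12,-4,15)
−f: reduced (well bottom): (12,-4,15) with a≤c, −a<b≤a
flip sign back: reduced form of f is (-12,4,-15)
g: reduced (well bottom): (12,-4,15) with a≤c, −a<b≤a
reduced forms (-12, 4, -15) vs (12, -4, 15) ⇒ inequivalent

no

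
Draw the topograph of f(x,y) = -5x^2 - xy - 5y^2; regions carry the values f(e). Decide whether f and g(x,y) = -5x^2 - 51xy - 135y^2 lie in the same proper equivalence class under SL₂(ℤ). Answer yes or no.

D₁ = -99, D₂ = -99
f is negative-definite; reduce −f:
−f: reduced (well bottom): (5,1,5) with a≤c, −a<b≤a
flip sign back: reduced form of f is (-5,-1,-5)
g is negative-definite; reduce −g:
−g: translate: b→1 (≡51 mod 10), so (5,51,135)→(5,1,5)
−g: reduced (well bottom): (5,1,5) with a≤c, −a<b≤a
flip sign back: reduced form of g is (-5,-1,-5)
reduced forms (-5, -1, -5) vs (-5, -1, -5) ⇒ equivalent

yes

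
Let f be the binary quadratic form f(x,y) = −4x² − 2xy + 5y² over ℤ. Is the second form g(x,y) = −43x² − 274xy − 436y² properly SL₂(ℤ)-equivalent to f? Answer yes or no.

D₁ = 84, D₂ = 84
river cycle of f (length 6): (5, 2, -4), (-4, 6, 3), (3, 6, -4), (-4, 2, 5), (5, 8, -1), (-1, 8, 5)
river cycle of g (length 6): (-1, 8, 5), (5, 2, -4), (-4, 6, 3), (3, 6, -4), (-4, 2, 5), (5, 8, -1)
cycles coincide ⇒ equivalent

yes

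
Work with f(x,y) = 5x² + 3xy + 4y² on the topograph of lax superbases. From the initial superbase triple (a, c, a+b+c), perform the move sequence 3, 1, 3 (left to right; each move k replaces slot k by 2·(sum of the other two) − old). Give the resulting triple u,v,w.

start (5,4,12) = (f(1,0),f(0,1),f(1,1))
replace slot 3: 2·(5+4) − 12 = 6 → (5,4,6)
replace slot 1: 2·(4+6) − 5 = 15 → (15,4,6)
replace slot 3: 2·(15+4) − 6 = 32 → (15,4,32)

15,4,32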